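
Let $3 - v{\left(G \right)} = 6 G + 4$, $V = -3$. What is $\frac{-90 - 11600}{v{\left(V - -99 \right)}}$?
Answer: $\frac{11690}{577} \approx 20.26$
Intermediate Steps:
$v{\left(G \right)} = -1 - 6 G$ ($v{\left(G \right)} = 3 - \left(6 G + 4\right) = 3 - \left(4 + 6 G\right) = -1 - 6 G$)
$\frac{-90 - 11600}{v{\left(V - -99 \right)}} = \frac{-90 - 11600}{-1 - 6 \left(-3 - -99\right)} = \frac{-90 - 11600}{-1 - 6 \left(-3 + 99\right)} = - \frac{11690}{-1 - 576} = - \frac{11690}{-577} = \left(-11690\right) \left(- \frac{1}{577}\right) = \frac{11690}{577}$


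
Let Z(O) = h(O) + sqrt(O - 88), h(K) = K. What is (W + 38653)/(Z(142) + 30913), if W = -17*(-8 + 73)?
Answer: 1166053140/964412971 - 112644*sqrt(6)/964412971 ≈ 1.2088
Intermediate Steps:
W = -1105 (W = -17*65 = -1105)
Z(O) = O + sqrt(-88 + O) (Z(O) = O + sqrt(O - 88) = O + sqrt(-88 + O))
(W + 38653)/(Z(142) + 30913) = (-1105 + 38653)/((142 + sqrt(-88 + 142)) + 30913) = 37548/((142 + sqrt(54)) + 30913) = 37548/((142 + 3*sqrt(6)) + 30913) = 37548/(31055 + 3*sqrt(6))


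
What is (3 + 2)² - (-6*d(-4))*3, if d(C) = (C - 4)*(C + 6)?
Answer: -263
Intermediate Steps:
d(C) = (-4 + C)*(6 + C)
(3 + 2)² - (-6*d(-4))*3 = (3 + 2)² - (-6*(-24 + (-4)² + 2*(-4)))*3 = 5² - (-6*(-24 + 16 - 8))*3 = 25 - (-6*(-16))*3 = 25 - 96*3 = 25 - 1*288 = 25 - 288 = -263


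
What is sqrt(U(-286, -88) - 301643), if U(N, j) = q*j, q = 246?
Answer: I*sqrt(323291) ≈ 568.59*I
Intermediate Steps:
U(N, j) = 246*j
sqrt(U(-286, -88) - 301643) = sqrt(246*(-88) - 301643) = sqrt(-21648 - 301643) = sqrt(-323291) = I*sqrt(323291)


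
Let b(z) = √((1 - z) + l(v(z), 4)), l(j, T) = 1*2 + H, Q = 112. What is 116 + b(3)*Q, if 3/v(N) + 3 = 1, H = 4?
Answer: 340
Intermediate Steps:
v(N) = -3/2 (v(N) = 3/(-3 + 1) = 3/(-2) = 3*(-½) = -3/2)
l(j, T) = 6 (l(j, T) = 1*2 + 4 = 2 + 4 = 6)
b(z) = √(7 - z) (b(z) = √((1 - z) + 6) = √(7 - z))
116 + b(3)*Q = 116 + √(7 - 1*3)*112 = 116 + √(7 - 3)*112 = 116 + √4*112 = 116 + 2*112 = 116 + 224 = 340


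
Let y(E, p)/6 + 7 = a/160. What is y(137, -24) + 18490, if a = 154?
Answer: 738151/40 ≈ 18454.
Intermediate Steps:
y(E, p) = -1449/40 (y(E, p) = -42 + 6*(154/160) = -42 + 6*(154*(1/160)) = -42 + 6*(77/80) = -42 + 231/40 = -1449/40)
y(137, -24) + 18490 = -1449/40 + 18490 = 738151/40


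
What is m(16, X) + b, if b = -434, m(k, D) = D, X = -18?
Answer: -452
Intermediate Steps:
m(16, X) + b = -18 - 434 = -452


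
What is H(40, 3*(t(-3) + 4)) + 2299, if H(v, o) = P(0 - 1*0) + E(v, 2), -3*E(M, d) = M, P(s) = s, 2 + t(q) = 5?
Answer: 6857/3 ≈ 2285.7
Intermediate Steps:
t(q) = 3 (t(q) = -2 + 5 = 3)
E(M, d) = -M/3
H(v, o) = -v/3 (H(v, o) = (0 - 1*0) - v/3 = (0 + 0) - v/3 = 0 - v/3 = -v/3)
H(40, 3*(t(-3) + 4)) + 2299 = -⅓*40 + 2299 = -40/3 + 2299 = 6857/3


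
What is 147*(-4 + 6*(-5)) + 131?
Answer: -4867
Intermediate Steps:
147*(-4 + 6*(-5)) + 131 = 147*(-4 - 30) + 131 = 147*(-34) + 131 = -4998 + 131 = -4867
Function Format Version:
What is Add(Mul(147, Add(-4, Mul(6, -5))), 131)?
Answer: -4867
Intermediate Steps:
Add(Mul(147, Add(-4, Mul(6, -5))), 131) = Add(Mul(147, Add(-4, -30)), 131) = Add(Mul(147, -34), 131) = Add(-4998, 131) = -4867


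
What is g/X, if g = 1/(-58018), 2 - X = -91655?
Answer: -1/5317755826 ≈ -1.8805e-10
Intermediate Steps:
X = 91657 (X = 2 - 1*(-91655) = 2 + 91655 = 91657)
g = -1/58018 ≈ -1.7236e-5
g/X = -1/58018/91657 = -1/58018*1/91657 = -1/5317755826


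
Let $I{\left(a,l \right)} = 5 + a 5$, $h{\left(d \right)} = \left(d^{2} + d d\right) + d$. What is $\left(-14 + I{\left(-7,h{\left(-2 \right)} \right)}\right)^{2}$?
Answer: $1936$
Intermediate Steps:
$h{\left(d \right)} = d + 2 d^{2}$ ($h{\left(d \right)} = \left(d^{2} + d^{2}\right) + d = 2 d^{2} + d = d + 2 d^{2}$)
$I{\left(a,l \right)} = 5 + 5 a$
$\left(-14 + I{\left(-7,h{\left(-2 \right)} \right)}\right)^{2} = \left(-14 + \left(5 + 5 \left(-7\right)\right)\right)^{2} = \left(-14 + \left(5 - 35\right)\right)^{2} = \left(-14 - 30\right)^{2} = \left(-44\right)^{2} = 1936$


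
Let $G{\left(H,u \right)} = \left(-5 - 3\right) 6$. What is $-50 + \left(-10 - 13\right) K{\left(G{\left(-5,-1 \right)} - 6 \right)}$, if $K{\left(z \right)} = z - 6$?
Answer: $1330$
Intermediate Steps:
$G{\left(H,u \right)} = -48$ ($G{\left(H,u \right)} = \left(-8\right) 6 = -48$)
$K{\left(z \right)} = -6 + z$ ($K{\left(z \right)} = z - 6 = -6 + z$)
$-50 + \left(-10 - 13\right) K{\left(G{\left(-5,-1 \right)} - 6 \right)} = -50 + \left(-10 - 13\right) \left(-6 - 54\right) = -50 - 23 \left(-6 - 54\right) = -50 - -1380 = -50 + 1380 = 1330$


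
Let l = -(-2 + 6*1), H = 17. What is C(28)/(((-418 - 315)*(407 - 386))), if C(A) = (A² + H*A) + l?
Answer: -1256/15393 ≈ -0.081596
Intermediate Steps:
l = -4 (l = -(-2 + 6) = -1*4 = -4)
C(A) = -4 + A² + 17*A (C(A) = (A² + 17*A) - 4 = -4 + A² + 17*A)
C(28)/(((-418 - 315)*(407 - 386))) = (-4 + 28² + 17*28)/(((-418 - 315)*(407 - 386))) = (-4 + 784 + 476)/((-733*21)) = 1256/(-15393) = 1256*(-1/15393) = -1256/15393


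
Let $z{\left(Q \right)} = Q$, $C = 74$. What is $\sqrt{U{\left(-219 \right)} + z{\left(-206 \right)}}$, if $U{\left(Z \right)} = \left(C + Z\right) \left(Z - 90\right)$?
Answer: $\sqrt{44599} \approx 211.18$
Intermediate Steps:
$U{\left(Z \right)} = \left(-90 + Z\right) \left(74 + Z\right)$ ($U{\left(Z \right)} = \left(74 + Z\right) \left(Z - 90\right) = \left(74 + Z\right) \left(-90 + Z\right) = \left(-90 + Z\right) \left(74 + Z\right)$)
$\sqrt{U{\left(-219 \right)} + z{\left(-206 \right)}} = \sqrt{\left(-6660 + \left(-219\right)^{2} - -3504\right) - 206} = \sqrt{\left(-6660 + 47961 + 3504\right) - 206} = \sqrt{44805 - 206} = \sqrt{44599}$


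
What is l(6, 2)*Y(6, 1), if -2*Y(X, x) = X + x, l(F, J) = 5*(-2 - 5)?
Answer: 245/2 ≈ 122.50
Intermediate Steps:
l(F, J) = -35 (l(F, J) = 5*(-7) = -35)
Y(X, x) = -X/2 - x/2 (Y(X, x) = -(X + x)/2 = -X/2 - x/2)
l(6, 2)*Y(6, 1) = -35*(-½*6 - ½*1) = -35*(-3 - ½) = -35*(-7/2) = 245/2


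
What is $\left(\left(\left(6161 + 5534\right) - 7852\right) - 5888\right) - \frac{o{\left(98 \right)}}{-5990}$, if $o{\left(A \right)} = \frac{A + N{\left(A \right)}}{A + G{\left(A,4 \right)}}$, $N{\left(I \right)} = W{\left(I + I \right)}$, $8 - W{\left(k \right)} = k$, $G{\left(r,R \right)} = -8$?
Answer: $- \frac{12249551}{5990} \approx -2045.0$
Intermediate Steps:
$W{\left(k \right)} = 8 - k$
$N{\left(I \right)} = 8 - 2 I$ ($N{\left(I \right)} = 8 - \left(I + I\right) = 8 - 2 I$)
$o{\left(A \right)} = \frac{8 - A}{-8 + A}$ ($o{\left(A \right)} = \frac{A - \left(-8 + 2 A\right)}{A - 8} = \frac{8 - A}{-8 + A}$)
$\left(\left(\left(6161 + 5534\right) - 7852\right) - 5888\right) - \frac{o{\left(98 \right)}}{-5990} = \left(\left(\left(6161 + 5534\right) - 7852\right) - 5888\right) - - \frac{1}{-5990} = \left(\left(11695 - 7852\right) - 5888\right) - \left(-1\right) \left(- \frac{1}{5990}\right) = \left(3843 - 5888\right) - \frac{1}{5990} = -2045 - \frac{1}{5990} = - \frac{12249551}{5990}$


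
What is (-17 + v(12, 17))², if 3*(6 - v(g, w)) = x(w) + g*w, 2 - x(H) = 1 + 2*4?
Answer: 52900/9 ≈ 5877.8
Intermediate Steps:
x(H) = -7 (x(H) = 2 - (1 + 2*4) = 2 - (1 + 8) = 2 - 1*9 = 2 - 9 = -7)
v(g, w) = 25/3 - g*w/3 (v(g, w) = 6 - (-7 + g*w)/3 = 6 + (7/3 - g*w/3) = 25/3 - g*w/3)
(-17 + v(12, 17))² = (-17 + (25/3 - ⅓*12*17))² = (-17 + (25/3 - 68))² = (-17 - 179/3)² = (-230/3)² = 52900/9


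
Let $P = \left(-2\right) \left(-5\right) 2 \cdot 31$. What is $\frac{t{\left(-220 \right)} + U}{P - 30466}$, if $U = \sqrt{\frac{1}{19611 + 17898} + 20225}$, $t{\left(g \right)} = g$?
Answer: $\frac{110}{14923} - \frac{\sqrt{28455059800734}}{1119493614} \approx 0.0026062$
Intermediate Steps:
$P = 620$ ($P = 10 \cdot 2 \cdot 31 = 20 \cdot 31 = 620$)
$U = \frac{\sqrt{28455059800734}}{37509}$ ($U = \sqrt{\frac{1}{37509} + 20225} = \sqrt{\frac{758619526}{37509}} = \frac{\sqrt{28455059800734}}{37509} \approx 142.21$)
$\frac{t{\left(-220 \right)} + U}{P - 30466} = \frac{-220 + \frac{\sqrt{28455059800734}}{37509}}{620 - 30466} = \frac{-220 + \frac{\sqrt{28455059800734}}{37509}}{-29846} = \left(-220 + \frac{\sqrt{28455059800734}}{37509}\right) \left(- \frac{1}{29846}\right) = \frac{110}{14923} - \frac{\sqrt{28455059800734}}{1119493614}$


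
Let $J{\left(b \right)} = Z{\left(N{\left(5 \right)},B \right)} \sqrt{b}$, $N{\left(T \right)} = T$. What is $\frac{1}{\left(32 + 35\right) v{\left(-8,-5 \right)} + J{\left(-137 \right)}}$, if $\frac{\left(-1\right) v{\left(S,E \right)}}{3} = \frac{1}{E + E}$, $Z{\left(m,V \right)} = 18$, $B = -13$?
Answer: $\frac{670}{1493067} - \frac{200 i \sqrt{137}}{497689} \approx 0.00044874 - 0.0047036 i$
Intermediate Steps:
$v{\left(S,E \right)} = - \frac{3}{2 E}$ ($v{\left(S,E \right)} = - \frac{3}{E + E} = - \frac{3}{2 E}$)
$J{\left(b \right)} = 18 \sqrt{b}$
$\frac{1}{\left(32 + 35\right) v{\left(-8,-5 \right)} + J{\left(-137 \right)}} = \frac{1}{\left(32 + 35\right) \left(- \frac{3}{2 \left(-5\right)}\right) + 18 \sqrt{-137}} = \frac{1}{67 \left(\left(- \frac{3}{2}\right) \left(- \frac{1}{5}\right)\right) + 18 i \sqrt{137}} = \frac{1}{67 \cdot \frac{3}{10} + 18 i \sqrt{137}} = \frac{1}{\frac{201}{10} + 18 i \sqrt{137}}$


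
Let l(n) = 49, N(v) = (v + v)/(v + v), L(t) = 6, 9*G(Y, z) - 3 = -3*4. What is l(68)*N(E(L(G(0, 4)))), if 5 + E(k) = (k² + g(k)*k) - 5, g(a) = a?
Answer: 49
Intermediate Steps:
G(Y, z) = -1 (G(Y, z) = ⅓ + (-3*4)/9 = ⅓ + (⅑)*(-12) = ⅓ - 4/3 = -1)
E(k) = -10 + 2*k² (E(k) = -5 + ((k² + k*k) - 5) = -5 + ((k² + k²) - 5) = -5 + (2*k² - 5) = -5 + (-5 + 2*k²) = -10 + 2*k²)
N(v) = 1 (N(v) = (2*v)/((2*v)) = (2*v)*(1/(2*v)) = 1)
l(68)*N(E(L(G(0, 4)))) = 49*1 = 49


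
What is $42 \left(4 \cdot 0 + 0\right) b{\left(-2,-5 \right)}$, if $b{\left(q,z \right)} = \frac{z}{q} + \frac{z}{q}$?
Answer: $0$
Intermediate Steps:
$b{\left(q,z \right)} = \frac{2 z}{q}$
$42 \left(4 \cdot 0 + 0\right) b{\left(-2,-5 \right)} = 42 \left(4 \cdot 0 + 0\right) 2 \left(-5\right) \frac{1}{-2} = 42 \left(0 + 0\right) 2 \left(-5\right) \left(- \frac{1}{2}\right) = 42 \cdot 0 \cdot 5 = 0 \cdot 5 = 0$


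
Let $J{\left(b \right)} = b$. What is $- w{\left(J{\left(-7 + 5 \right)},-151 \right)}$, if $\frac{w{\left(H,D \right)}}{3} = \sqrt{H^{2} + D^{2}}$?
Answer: $- 3 \sqrt{22805} \approx -453.04$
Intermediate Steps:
$w{\left(H,D \right)} = 3 \sqrt{D^{2} + H^{2}}$ ($w{\left(H,D \right)} = 3 \sqrt{H^{2} + D^{2}} = 3 \sqrt{D^{2} + H^{2}}$)
$- w{\left(J{\left(-7 + 5 \right)},-151 \right)} = - 3 \sqrt{\left(-151\right)^{2} + \left(-7 + 5\right)^{2}} = - 3 \sqrt{22801 + \left(-2\right)^{2}} = - 3 \sqrt{22801 + 4} = - 3 \sqrt{22805}$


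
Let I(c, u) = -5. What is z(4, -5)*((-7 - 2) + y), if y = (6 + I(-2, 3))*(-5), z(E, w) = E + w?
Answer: 14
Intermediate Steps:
y = -5 (y = (6 - 5)*(-5) = 1*(-5) = -5)
z(4, -5)*((-7 - 2) + y) = (4 - 5)*((-7 - 2) - 5) = -(-9 - 5) = -1*(-14) = 14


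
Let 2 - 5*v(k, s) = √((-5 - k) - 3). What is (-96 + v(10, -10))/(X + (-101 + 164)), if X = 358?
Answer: -478/2105 - 3*I*√2/2105 ≈ -0.22708 - 0.0020155*I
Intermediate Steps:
v(k, s) = ⅖ - √(-8 - k)/5 (v(k, s) = ⅖ - √((-5 - k) - 3)/5 = ⅖ - √(-8 - k)/5)
(-96 + v(10, -10))/(X + (-101 + 164)) = (-96 + (⅖ - √(-8 - 1*10)/5))/(358 + (-101 + 164)) = (-96 + (⅖ - √(-8 - 10)/5))/(358 + 63) = (-96 + (⅖ - 3*I*√2/5))/421 = (-96 + (⅖ - 3*I*√2/5))*(1/421) = (-478/5 - 3*I*√2/5)*(1/421) = -478/2105 - 3*I*√2/2105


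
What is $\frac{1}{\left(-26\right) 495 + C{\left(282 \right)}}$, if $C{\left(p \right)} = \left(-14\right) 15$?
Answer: $- \frac{1}{13080} \approx -7.6453 \cdot 10^{-5}$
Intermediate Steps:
$C{\left(p \right)} = -210$
$\frac{1}{\left(-26\right) 495 + C{\left(282 \right)}} = \frac{1}{\left(-26\right) 495 - 210} = \frac{1}{-12870 - 210} = \frac{1}{-13080} = - \frac{1}{13080}$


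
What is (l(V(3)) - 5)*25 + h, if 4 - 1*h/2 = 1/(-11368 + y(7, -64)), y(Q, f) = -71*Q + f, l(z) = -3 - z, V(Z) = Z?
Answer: -3185041/11929 ≈ -267.00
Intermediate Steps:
y(Q, f) = f - 71*Q
h = 95434/11929 (h = 8 - 2/(-11368 + (-64 - 71*7)) = 8 - 2/(-11368 + (-64 - 497)) = 8 - 2/(-11368 - 561) = 8 - 2/(-11929) = 8 - 2*(-1/11929) = 8 + 2/11929 = 95434/11929 ≈ 8.0002)
(l(V(3)) - 5)*25 + h = ((-3 - 1*3) - 5)*25 + 95434/11929 = ((-3 - 3) - 5)*25 + 95434/11929 = (-6 - 5)*25 + 95434/11929 = -11*25 + 95434/11929 = -275 + 95434/11929 = -3185041/11929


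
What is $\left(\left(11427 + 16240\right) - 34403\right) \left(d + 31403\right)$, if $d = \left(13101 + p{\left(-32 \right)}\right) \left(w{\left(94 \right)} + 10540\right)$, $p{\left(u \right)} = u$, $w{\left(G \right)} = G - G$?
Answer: $-928077073968$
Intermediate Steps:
$w{\left(G \right)} = 0$
$d = 137747260$ ($d = \left(13101 - 32\right) \left(0 + 10540\right) = 13069 \cdot 10540 = 137747260$)
$\left(\left(11427 + 16240\right) - 34403\right) \left(d + 31403\right) = \left(\left(11427 + 16240\right) - 34403\right) \left(137747260 + 31403\right) = \left(27667 - 34403\right) 137778663 = \left(-6736\right) 137778663 = -928077073968$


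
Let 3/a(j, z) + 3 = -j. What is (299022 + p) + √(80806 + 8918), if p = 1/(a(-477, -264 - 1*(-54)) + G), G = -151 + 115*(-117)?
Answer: 642821647276/2149747 + 2*√22431 ≈ 2.9932e+5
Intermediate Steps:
a(j, z) = 3/(-3 - j)
G = -13606 (G = -151 - 13455 = -13606)
p = -158/2149747 (p = 1/(-3/(3 - 477) - 13606) = 1/(-3/(-474) - 13606) = 1/(-3*(-1/474) - 13606) = 1/(1/158 - 13606) = 1/(-2149747/158) = -158/2149747 ≈ -7.3497e-5)
(299022 + p) + √(80806 + 8918) = (299022 - 158/2149747) + √(80806 + 8918) = 642821647276/2149747 + √89724 = 642821647276/2149747 + 2*√22431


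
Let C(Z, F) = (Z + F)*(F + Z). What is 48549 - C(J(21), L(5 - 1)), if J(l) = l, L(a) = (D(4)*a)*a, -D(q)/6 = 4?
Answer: -83220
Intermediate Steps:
D(q) = -24 (D(q) = -6*4 = -24)
L(a) = -24*a**2 (L(a) = (-24*a)*a = -24*a**2)
C(Z, F) = (F + Z)**2 (C(Z, F) = (F + Z)*(F + Z) = (F + Z)**2)
48549 - C(J(21), L(5 - 1)) = 48549 - (-24*(5 - 1)**2 + 21)**2 = 48549 - (-24*4**2 + 21)**2 = 48549 - (-24*16 + 21)**2 = 48549 - (-384 + 21)**2 = 48549 - 1*(-363)**2 = 48549 - 1*131769 = 48549 - 131769 = -83220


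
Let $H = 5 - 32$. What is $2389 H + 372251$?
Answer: $307748$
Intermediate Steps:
$H = -27$ ($H = 5 - 32 = -27$)
$2389 H + 372251 = 2389 \left(-27\right) + 372251 = -64503 + 372251 = 307748$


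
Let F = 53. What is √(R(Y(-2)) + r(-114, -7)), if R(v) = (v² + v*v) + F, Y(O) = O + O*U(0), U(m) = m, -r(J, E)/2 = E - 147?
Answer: 3*√41 ≈ 19.209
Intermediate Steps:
r(J, E) = 294 - 2*E (r(J, E) = -2*(E - 147) = -2*(-147 + E) = 294 - 2*E)
Y(O) = O (Y(O) = O + O*0 = O + 0 = O)
R(v) = 53 + 2*v² (R(v) = (v² + v*v) + 53 = (v² + v²) + 53 = 2*v² + 53 = 53 + 2*v²)
√(R(Y(-2)) + r(-114, -7)) = √((53 + 2*(-2)²) + (294 - 2*(-7))) = √((53 + 2*4) + (294 + 14)) = √((53 + 8) + 308) = √(61 + 308) = √369 = 3*√41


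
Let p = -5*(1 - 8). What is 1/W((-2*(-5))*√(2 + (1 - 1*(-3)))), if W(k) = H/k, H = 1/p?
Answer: 350*√6 ≈ 857.32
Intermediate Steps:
p = 35 (p = -5*(-7) = 35)
H = 1/35 ≈ 0.028571
W(k) = 1/(35*k)
1/W((-2*(-5))*√(2 + (1 - 1*(-3)))) = 1/(1/(35*(((-2*(-5))*√(2 + (1 - 1*(-3))))))) = 1/(1/(35*((10*√(2 + (1 + 3)))))) = 1/(1/(35*((10*√(2 + 4))))) = 1/(1/(35*((10*√6)))) = 1/((√6/60)/35) = 1/(√6/2100) = 350*√6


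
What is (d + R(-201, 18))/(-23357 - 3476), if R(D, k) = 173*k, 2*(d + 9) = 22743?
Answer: -28953/53666 ≈ -0.53950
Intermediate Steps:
d = 22725/2 (d = -9 + (1/2)*22743 = -9 + 22743/2 = 22725/2 ≈ 11363.)
(d + R(-201, 18))/(-23357 - 3476) = (22725/2 + 173*18)/(-23357 - 3476) = (22725/2 + 3114)/(-26833) = (28953/2)*(-1/26833) = -28953/53666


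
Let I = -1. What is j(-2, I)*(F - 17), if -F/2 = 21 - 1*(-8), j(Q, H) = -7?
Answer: 525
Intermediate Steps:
F = -58 (F = -2*(21 - 1*(-8)) = -2*(21 + 8) = -2*29 = -58)
j(-2, I)*(F - 17) = -7*(-58 - 17) = -7*(-75) = 525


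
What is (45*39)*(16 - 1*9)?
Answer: 12285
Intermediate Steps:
(45*39)*(16 - 1*9) = 1755*(16 - 9) = 1755*7 = 12285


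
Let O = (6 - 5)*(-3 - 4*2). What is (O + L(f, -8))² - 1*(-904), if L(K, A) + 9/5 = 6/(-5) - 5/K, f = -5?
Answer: 1073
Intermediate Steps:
L(K, A) = -3 - 5/K (L(K, A) = -9/5 + (6/(-5) - 5/K) = -9/5 + (6*(-⅕) - 5/K) = -9/5 + (-6/5 - 5/K) = -3 - 5/K)
O = -11 (O = 1*(-3 - 8) = 1*(-11) = -11)
(O + L(f, -8))² - 1*(-904) = (-11 + (-3 - 5/(-5)))² - 1*(-904) = (-11 + (-3 - 5*(-⅕)))² + 904 = (-11 + (-3 + 1))² + 904 = (-11 - 2)² + 904 = (-13)² + 904 = 169 + 904 = 1073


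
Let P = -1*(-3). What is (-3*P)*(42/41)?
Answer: -378/41 ≈ -9.2195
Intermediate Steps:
P = 3
(-3*P)*(42/41) = (-3*3)*(42/41) = -378/41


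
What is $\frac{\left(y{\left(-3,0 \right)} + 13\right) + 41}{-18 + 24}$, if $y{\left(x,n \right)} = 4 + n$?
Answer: $\frac{29}{3} \approx 9.6667$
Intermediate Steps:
$\frac{\left(y{\left(-3,0 \right)} + 13\right) + 41}{-18 + 24} = \frac{\left(\left(4 + 0\right) + 13\right) + 41}{-18 + 24} = \frac{\left(4 + 13\right) + 41}{6} = \frac{17 + 41}{6} = \frac{1}{6} \cdot 58 = \frac{29}{3}$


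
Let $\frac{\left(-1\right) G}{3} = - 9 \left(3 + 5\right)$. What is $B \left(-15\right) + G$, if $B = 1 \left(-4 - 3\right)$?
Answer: $321$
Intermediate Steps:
$B = -7$ ($B = 1 \left(-7\right) = -7$)
$G = 216$ ($G = - 3 \left(- 9 \left(3 + 5\right)\right) = - 3 \left(\left(-9\right) 8\right) = \left(-3\right) \left(-72\right) = 216$)
$B \left(-15\right) + G = \left(-7\right) \left(-15\right) + 216 = 105 + 216 = 321$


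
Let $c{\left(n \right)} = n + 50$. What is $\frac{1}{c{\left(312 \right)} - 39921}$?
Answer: $- \frac{1}{39559} \approx -2.5279 \cdot 10^{-5}$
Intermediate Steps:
$c{\left(n \right)} = 50 + n$
$\frac{1}{c{\left(312 \right)} - 39921} = \frac{1}{\left(50 + 312\right) - 39921} = \frac{1}{362 - 39921} = \frac{1}{-39559} = - \frac{1}{39559}$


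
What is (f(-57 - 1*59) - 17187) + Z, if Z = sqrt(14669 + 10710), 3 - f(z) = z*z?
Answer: -30640 + sqrt(25379) ≈ -30481.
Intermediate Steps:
f(z) = 3 - z**2 (f(z) = 3 - z*z = 3 - z**2)
Z = sqrt(25379) ≈ 159.31
(f(-57 - 1*59) - 17187) + Z = ((3 - (-57 - 1*59)**2) - 17187) + sqrt(25379) = ((3 - (-57 - 59)**2) - 17187) + sqrt(25379) = ((3 - 1*(-116)**2) - 17187) + sqrt(25379) = ((3 - 1*13456) - 17187) + sqrt(25379) = ((3 - 13456) - 17187) + sqrt(25379) = (-13453 - 17187) + sqrt(25379) = -30640 + sqrt(25379)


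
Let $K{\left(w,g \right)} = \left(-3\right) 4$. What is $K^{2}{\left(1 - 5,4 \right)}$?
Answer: $144$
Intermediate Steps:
$K{\left(w,g \right)} = -12$
$K^{2}{\left(1 - 5,4 \right)} = \left(-12\right)^{2} = 144$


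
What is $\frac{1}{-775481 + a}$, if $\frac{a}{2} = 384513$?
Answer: $- \frac{1}{6455} \approx -0.00015492$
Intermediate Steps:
$a = 769026$ ($a = 2 \cdot 384513 = 769026$)
$\frac{1}{-775481 + a} = \frac{1}{-775481 + 769026} = \frac{1}{-6455} = - \frac{1}{6455}$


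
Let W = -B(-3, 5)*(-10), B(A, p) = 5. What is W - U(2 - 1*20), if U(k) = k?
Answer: 68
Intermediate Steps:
W = 50 (W = -1*5*(-10) = -5*(-10) = 50)
W - U(2 - 1*20) = 50 - (2 - 1*20) = 50 - (2 - 20) = 50 - 1*(-18) = 50 + 18 = 68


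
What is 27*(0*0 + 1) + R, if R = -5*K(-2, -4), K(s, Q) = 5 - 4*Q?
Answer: -78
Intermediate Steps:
R = -105 (R = -5*(5 - 4*(-4)) = -5*(5 + 16) = -5*21 = -105)
27*(0*0 + 1) + R = 27*(0*0 + 1) - 105 = 27*(0 + 1) - 105 = 27*1 - 105 = 27 - 105 = -78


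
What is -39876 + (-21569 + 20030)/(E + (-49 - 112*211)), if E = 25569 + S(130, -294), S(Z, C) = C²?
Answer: -3522009363/88324 ≈ -39876.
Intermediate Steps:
E = 112005 (E = 25569 + (-294)² = 25569 + 86436 = 112005)
-39876 + (-21569 + 20030)/(E + (-49 - 112*211)) = -39876 + (-21569 + 20030)/(112005 + (-49 - 112*211)) = -39876 - 1539/(112005 + (-49 - 23632)) = -39876 - 1539/(112005 - 23681) = -39876 - 1539/88324 = -3522009363/88324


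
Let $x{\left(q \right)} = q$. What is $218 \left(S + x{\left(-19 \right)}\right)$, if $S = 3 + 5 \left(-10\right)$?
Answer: $-14388$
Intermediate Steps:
$S = -47$ ($S = 3 - 50 = -47$)
$218 \left(S + x{\left(-19 \right)}\right) = 218 \left(-47 - 19\right) = 218 \left(-66\right) = -14388$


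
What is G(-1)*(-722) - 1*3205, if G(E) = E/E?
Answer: -3927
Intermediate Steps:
G(E) = 1
G(-1)*(-722) - 1*3205 = 1*(-722) - 1*3205 = -722 - 3205 = -3927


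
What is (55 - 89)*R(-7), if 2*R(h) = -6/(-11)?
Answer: -102/11 ≈ -9.2727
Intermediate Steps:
R(h) = 3/11 (R(h) = (-6/(-11))/2 = (-6*(-1/11))/2 = (1/2)*(6/11) = 3/11)
(55 - 89)*R(-7) = (55 - 89)*(3/11) = -34*3/11 = -102/11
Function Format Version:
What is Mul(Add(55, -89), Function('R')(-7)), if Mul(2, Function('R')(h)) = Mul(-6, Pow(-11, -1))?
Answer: Rational(-102, 11) ≈ -9.2727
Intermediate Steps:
Function('R')(h) = Rational(3, 11) (Function('R')(h) = Mul(Rational(1, 2), Mul(-6, Pow(-11, -1))) = Mul(Rational(1, 2), Mul(-6, Rational(-1, 11))) = Mul(Rational(1, 2), Rational(6, 11)) = Rational(3, 11))
Mul(Add(55, -89), Function('R')(-7)) = Mul(Add(55, -89), Rational(3, 11)) = Mul(-34, Rational(3, 11)) = Rational(-102, 11)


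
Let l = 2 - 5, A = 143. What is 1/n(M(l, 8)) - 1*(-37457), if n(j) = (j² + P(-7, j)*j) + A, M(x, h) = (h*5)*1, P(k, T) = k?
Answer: 54799592/1463 ≈ 37457.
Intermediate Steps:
l = -3
M(x, h) = 5*h (M(x, h) = (5*h)*1 = 5*h)
n(j) = 143 + j² - 7*j (n(j) = (j² - 7*j) + 143 = 143 + j² - 7*j)
1/n(M(l, 8)) - 1*(-37457) = 1/(143 + (5*8)² - 35*8) - 1*(-37457) = 1/(143 + 40² - 7*40) + 37457 = 1/(143 + 1600 - 280) + 37457 = 1/1463 + 37457 = 54799592/1463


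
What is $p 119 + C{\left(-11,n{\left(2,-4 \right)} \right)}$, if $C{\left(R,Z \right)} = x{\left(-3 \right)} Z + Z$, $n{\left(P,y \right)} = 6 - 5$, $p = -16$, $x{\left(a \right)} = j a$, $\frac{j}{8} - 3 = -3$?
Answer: $-1903$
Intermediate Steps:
$j = 0$ ($j = 24 + 8 \left(-3\right) = 24 - 24 = 0$)
$x{\left(a \right)} = 0$ ($x{\left(a \right)} = 0 a = 0$)
$n{\left(P,y \right)} = 1$
$C{\left(R,Z \right)} = Z$ ($C{\left(R,Z \right)} = 0 Z + Z = 0 + Z = Z$)
$p 119 + C{\left(-11,n{\left(2,-4 \right)} \right)} = \left(-16\right) 119 + 1 = -1904 + 1 = -1903$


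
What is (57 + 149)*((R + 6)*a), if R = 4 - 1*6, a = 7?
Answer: 5768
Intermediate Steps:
R = -2 (R = 4 - 6 = -2)
(57 + 149)*((R + 6)*a) = (57 + 149)*((-2 + 6)*7) = 206*(4*7) = 206*28 = 5768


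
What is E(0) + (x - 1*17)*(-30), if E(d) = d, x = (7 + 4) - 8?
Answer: 420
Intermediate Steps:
x = 3 (x = 11 - 8 = 3)
E(0) + (x - 1*17)*(-30) = 0 + (3 - 1*17)*(-30) = 0 + (3 - 17)*(-30) = 0 - 14*(-30) = 0 + 420 = 420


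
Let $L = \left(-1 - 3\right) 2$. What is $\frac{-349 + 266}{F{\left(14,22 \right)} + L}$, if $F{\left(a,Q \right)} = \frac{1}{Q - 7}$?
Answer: $\frac{1245}{119} \approx 10.462$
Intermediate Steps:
$F{\left(a,Q \right)} = \frac{1}{-7 + Q}$
$L = -8$ ($L = \left(-4\right) 2 = -8$)
$\frac{-349 + 266}{F{\left(14,22 \right)} + L} = \frac{-349 + 266}{\frac{1}{-7 + 22} - 8} = - \frac{83}{\frac{1}{15} - 8} = - \frac{83}{- \frac{119}{15}} = \left(-83\right) \left(- \frac{15}{119}\right) = \frac{1245}{119}$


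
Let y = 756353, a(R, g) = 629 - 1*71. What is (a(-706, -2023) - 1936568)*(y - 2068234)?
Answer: 2539814734810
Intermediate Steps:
a(R, g) = 558 (a(R, g) = 629 - 71 = 558)
(a(-706, -2023) - 1936568)*(y - 2068234) = (558 - 1936568)*(756353 - 2068234) = -1936010*(-1311881) = 2539814734810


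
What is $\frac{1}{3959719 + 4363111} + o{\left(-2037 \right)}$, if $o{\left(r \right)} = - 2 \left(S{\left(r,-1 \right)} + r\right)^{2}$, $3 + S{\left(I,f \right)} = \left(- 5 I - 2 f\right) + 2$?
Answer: $- \frac{1105375043737659}{8322830} \approx -1.3281 \cdot 10^{8}$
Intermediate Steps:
$S{\left(I,f \right)} = -1 - 5 I - 2 f$ ($S{\left(I,f \right)} = -3 - \left(-2 + 2 f + 5 I\right) = -1 - 5 I - 2 f$)
$o{\left(r \right)} = - 2 \left(1 - 4 r\right)^{2}$ ($o{\left(r \right)} = - 2 \left(\left(-1 - 5 r - -2\right) + r\right)^{2} = - 2 \left(\left(-1 - 5 r + 2\right) + r\right)^{2} = - 2 \left(\left(1 - 5 r\right) + r\right)^{2} = - 2 \left(1 - 4 r\right)^{2}$)
$\frac{1}{3959719 + 4363111} + o{\left(-2037 \right)} = \frac{1}{3959719 + 4363111} - 2 \left(-1 + 4 \left(-2037\right)\right)^{2} = \frac{1}{8322830} - 2 \left(-1 - 8148\right)^{2} = \frac{1}{8322830} - 2 \left(-8149\right)^{2} = \frac{1}{8322830} - 132812402 = - \frac{1105375043737659}{8322830}$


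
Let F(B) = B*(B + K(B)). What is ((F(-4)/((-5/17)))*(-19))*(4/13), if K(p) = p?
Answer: 41344/65 ≈ 636.06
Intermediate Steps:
F(B) = 2*B² (F(B) = B*(B + B) = B*(2*B) = 2*B²)
((F(-4)/((-5/17)))*(-19))*(4/13) = (((2*(-4)²)/((-5/17)))*(-19))*(4/13) = (((2*16)/((-5*1/17)))*(-19))*(4*(1/13)) = ((32/(-5/17))*(-19))*(4/13) = ((32*(-17/5))*(-19))*(4/13) = -544/5*(-19)*(4/13) = (10336/5)*(4/13) = 41344/65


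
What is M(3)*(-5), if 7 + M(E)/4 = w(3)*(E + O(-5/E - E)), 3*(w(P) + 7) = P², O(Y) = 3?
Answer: 620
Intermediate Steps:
w(P) = -7 + P²/3
M(E) = -76 - 16*E (M(E) = -28 + 4*((-7 + (⅓)*3²)*(E + 3)) = -28 + 4*((-7 + (⅓)*9)*(3 + E)) = -28 + 4*((-7 + 3)*(3 + E)) = -28 + 4*(-4*(3 + E)) = -28 + 4*(-12 - 4*E) = -28 + (-48 - 16*E) = -76 - 16*E)
M(3)*(-5) = (-76 - 16*3)*(-5) = (-76 - 48)*(-5) = -124*(-5) = 620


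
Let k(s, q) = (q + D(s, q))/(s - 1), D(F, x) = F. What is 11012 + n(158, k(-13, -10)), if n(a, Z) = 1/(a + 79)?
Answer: 2609845/237 ≈ 11012.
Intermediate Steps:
k(s, q) = (q + s)/(-1 + s) (k(s, q) = (q + s)/(s - 1) = (q + s)/(-1 + s))
n(a, Z) = 1/(79 + a)
11012 + n(158, k(-13, -10)) = 11012 + 1/(79 + 158) = 11012 + 1/237 = 2609845/237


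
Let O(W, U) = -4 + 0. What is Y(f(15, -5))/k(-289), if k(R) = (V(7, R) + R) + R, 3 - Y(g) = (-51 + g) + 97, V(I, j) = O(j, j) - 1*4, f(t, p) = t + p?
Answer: 53/586 ≈ 0.090444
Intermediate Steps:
O(W, U) = -4
f(t, p) = p + t
V(I, j) = -8 (V(I, j) = -4 - 1*4 = -4 - 4 = -8)
Y(g) = -43 - g (Y(g) = 3 - ((-51 + g) + 97) = 3 - (46 + g) = 3 + (-46 - g) = -43 - g)
k(R) = -8 + 2*R (k(R) = (-8 + R) + R = -8 + 2*R)
Y(f(15, -5))/k(-289) = (-43 - (-5 + 15))/(-8 + 2*(-289)) = (-43 - 1*10)/(-8 - 578) = (-43 - 10)/(-586) = -53*(-1/586) = 53/586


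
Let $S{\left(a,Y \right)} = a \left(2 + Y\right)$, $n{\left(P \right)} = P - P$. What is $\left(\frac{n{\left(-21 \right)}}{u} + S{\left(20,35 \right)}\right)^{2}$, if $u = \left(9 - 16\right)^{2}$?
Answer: $547600$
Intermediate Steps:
$n{\left(P \right)} = 0$
$u = 49$ ($u = \left(-7\right)^{2} = 49$)
$\left(\frac{n{\left(-21 \right)}}{u} + S{\left(20,35 \right)}\right)^{2} = \left(\frac{0}{49} + 20 \left(2 + 35\right)\right)^{2} = \left(0 \cdot \frac{1}{49} + 20 \cdot 37\right)^{2} = \left(0 + 740\right)^{2} = 740^{2} = 547600$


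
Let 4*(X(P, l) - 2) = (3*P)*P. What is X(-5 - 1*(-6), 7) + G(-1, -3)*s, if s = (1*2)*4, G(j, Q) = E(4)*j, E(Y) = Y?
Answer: -117/4 ≈ -29.250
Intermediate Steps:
G(j, Q) = 4*j
X(P, l) = 2 + 3*P²/4 (X(P, l) = 2 + ((3*P)*P)/4 = 2 + (3*P²)/4 = 2 + 3*P²/4)
s = 8 (s = 2*4 = 8)
X(-5 - 1*(-6), 7) + G(-1, -3)*s = (2 + 3*(-5 - 1*(-6))²/4) + (4*(-1))*8 = (2 + 3*(-5 + 6)²/4) - 4*8 = (2 + (¾)*1²) - 32 = (2 + (¾)*1) - 32 = (2 + ¾) - 32 = 11/4 - 32 = -117/4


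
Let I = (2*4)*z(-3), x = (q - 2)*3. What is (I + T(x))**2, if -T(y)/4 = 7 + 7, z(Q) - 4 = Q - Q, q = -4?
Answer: 576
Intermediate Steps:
z(Q) = 4 (z(Q) = 4 + (Q - Q) = 4 + 0 = 4)
x = -18 (x = (-4 - 2)*3 = -6*3 = -18)
T(y) = -56 (T(y) = -4*(7 + 7) = -4*14 = -56)
I = 32 (I = (2*4)*4 = 8*4 = 32)
(I + T(x))**2 = (32 - 56)**2 = (-24)**2 = 576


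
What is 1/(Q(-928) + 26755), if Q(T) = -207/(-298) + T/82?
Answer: 12218/326762805 ≈ 3.7391e-5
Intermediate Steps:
Q(T) = 207/298 + T/82 (Q(T) = -207*(-1/298) + T*(1/82) = 207/298 + T/82)
1/(Q(-928) + 26755) = 1/((207/298 + (1/82)*(-928)) + 26755) = 1/((207/298 - 464/41) + 26755) = 1/(-129785/12218 + 26755) = 1/(326762805/12218) = 12218/326762805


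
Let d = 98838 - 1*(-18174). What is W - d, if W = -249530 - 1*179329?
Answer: -545871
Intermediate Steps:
d = 117012 (d = 98838 + 18174 = 117012)
W = -428859 (W = -249530 - 179329 = -428859)
W - d = -428859 - 1*117012 = -428859 - 117012 = -545871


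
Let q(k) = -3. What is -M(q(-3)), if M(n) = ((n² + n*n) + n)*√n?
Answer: -15*I*√3 ≈ -25.981*I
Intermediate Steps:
M(n) = √n*(n + 2*n²) (M(n) = ((n² + n²) + n)*√n = (2*n² + n)*√n = (n + 2*n²)*√n = √n*(n + 2*n²))
-M(q(-3)) = -(-3)^(3/2)*(1 + 2*(-3)) = -(-3*I*√3)*(1 - 6) = -(-3*I*√3)*(-5) = -15*I*√3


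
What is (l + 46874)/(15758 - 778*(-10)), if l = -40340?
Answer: 1089/3923 ≈ 0.27759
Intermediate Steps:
(l + 46874)/(15758 - 778*(-10)) = (-40340 + 46874)/(15758 - 778*(-10)) = 6534/(15758 + 7780) = 6534/23538 = 6534*(1/23538) = 1089/3923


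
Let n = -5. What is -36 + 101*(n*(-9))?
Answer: 4509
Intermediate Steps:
-36 + 101*(n*(-9)) = -36 + 101*(-5*(-9)) = -36 + 101*45 = -36 + 4545 = 4509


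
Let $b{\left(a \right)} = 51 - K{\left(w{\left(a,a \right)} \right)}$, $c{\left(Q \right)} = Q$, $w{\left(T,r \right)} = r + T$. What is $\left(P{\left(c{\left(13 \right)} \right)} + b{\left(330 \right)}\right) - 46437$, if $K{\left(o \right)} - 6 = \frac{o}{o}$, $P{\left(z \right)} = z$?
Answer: $-46380$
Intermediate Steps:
$w{\left(T,r \right)} = T + r$
$K{\left(o \right)} = 7$ ($K{\left(o \right)} = 6 + \frac{o}{o} = 6 + 1 = 7$)
$b{\left(a \right)} = 44$ ($b{\left(a \right)} = 51 - 7 = 44$)
$\left(P{\left(c{\left(13 \right)} \right)} + b{\left(330 \right)}\right) - 46437 = \left(13 + 44\right) - 46437 = 57 - 46437 = -46380$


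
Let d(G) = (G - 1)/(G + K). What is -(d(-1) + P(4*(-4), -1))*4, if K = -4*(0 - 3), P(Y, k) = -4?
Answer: 184/11 ≈ 16.727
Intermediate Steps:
K = 12 (K = -4*(-3) = 12)
d(G) = (-1 + G)/(12 + G) (d(G) = (G - 1)/(G + 12) = (-1 + G)/(12 + G))
-(d(-1) + P(4*(-4), -1))*4 = -((-1 - 1)/(12 - 1) - 4)*4 = -(-2/11 - 4)*4 = -(-46)*4/11 = -1*(-184/11) = 184/11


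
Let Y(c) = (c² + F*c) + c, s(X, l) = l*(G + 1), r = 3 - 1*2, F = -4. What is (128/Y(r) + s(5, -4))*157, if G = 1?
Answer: -11304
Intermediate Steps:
r = 1 (r = 3 - 2 = 1)
s(X, l) = 2*l (s(X, l) = l*(1 + 1) = l*2 = 2*l)
Y(c) = c² - 3*c (Y(c) = (c² - 4*c) + c = c² - 3*c)
(128/Y(r) + s(5, -4))*157 = (128/((1*(-3 + 1))) + 2*(-4))*157 = (128/((1*(-2))) - 8)*157 = (128/(-2) - 8)*157 = (128*(-½) - 8)*157 = (-64 - 8)*157 = -72*157 = -11304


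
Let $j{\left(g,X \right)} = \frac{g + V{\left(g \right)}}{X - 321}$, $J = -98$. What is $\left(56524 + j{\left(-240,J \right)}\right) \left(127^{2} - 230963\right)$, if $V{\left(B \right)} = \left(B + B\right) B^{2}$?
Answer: $- \frac{11027815061864}{419} \approx -2.6319 \cdot 10^{10}$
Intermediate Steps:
$V{\left(B \right)} = 2 B^{3}$ ($V{\left(B \right)} = 2 B B^{2} = 2 B^{3}$)
$j{\left(g,X \right)} = \frac{g + 2 g^{3}}{-321 + X}$ ($j{\left(g,X \right)} = \frac{g + 2 g^{3}}{X - 321} = \frac{g + 2 g^{3}}{-321 + X}$)
$\left(56524 + j{\left(-240,J \right)}\right) \left(127^{2} - 230963\right) = \left(56524 + \frac{-240 + 2 \left(-240\right)^{3}}{-321 - 98}\right) \left(127^{2} - 230963\right) = \left(56524 + \frac{-240 + 2 \left(-13824000\right)}{-419}\right) \left(16129 - 230963\right) = \left(56524 - \frac{-240 - 27648000}{419}\right) \left(-214834\right) = \left(56524 - - \frac{27648240}{419}\right) \left(-214834\right) = \left(56524 + \frac{27648240}{419}\right) \left(-214834\right) = \frac{51331796}{419} \left(-214834\right) = - \frac{11027815061864}{419}$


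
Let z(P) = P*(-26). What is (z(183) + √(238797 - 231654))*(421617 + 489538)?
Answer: -4335275490 + 911155*√7143 ≈ -4.2583e+9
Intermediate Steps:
z(P) = -26*P
(z(183) + √(238797 - 231654))*(421617 + 489538) = (-26*183 + √(238797 - 231654))*(421617 + 489538) = (-4758 + √7143)*911155 = -4335275490 + 911155*√7143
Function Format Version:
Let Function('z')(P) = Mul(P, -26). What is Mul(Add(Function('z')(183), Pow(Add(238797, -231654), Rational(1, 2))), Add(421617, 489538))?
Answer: Add(-4335275490, Mul(911155, Pow(7143, Rational(1, 2)))) ≈ -4.2583e+9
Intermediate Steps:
Function('z')(P) = Mul(-26, P)
Mul(Add(Function('z')(183), Pow(Add(238797, -231654), Rational(1, 2))), Add(421617, 489538)) = Mul(Add(Mul(-26, 183), Pow(Add(238797, -231654), Rational(1, 2))), Add(421617, 489538)) = Mul(Add(-4758, Pow(7143, Rational(1, 2))), 911155) = Add(-4335275490, Mul(911155, Pow(7143, Rational(1, 2))))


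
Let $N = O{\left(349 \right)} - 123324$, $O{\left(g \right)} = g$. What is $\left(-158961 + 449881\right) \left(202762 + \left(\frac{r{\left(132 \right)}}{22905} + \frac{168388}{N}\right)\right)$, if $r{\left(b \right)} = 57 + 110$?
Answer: $\frac{6646061361076065208}{112669695} \approx 5.8987 \cdot 10^{10}$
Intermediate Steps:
$N = -122975$ ($N = 349 - 123324 = -122975$)
$r{\left(b \right)} = 167$
$\left(-158961 + 449881\right) \left(202762 + \left(\frac{r{\left(132 \right)}}{22905} + \frac{168388}{N}\right)\right) = \left(-158961 + 449881\right) \left(202762 + \left(\frac{167}{22905} + \frac{168388}{-122975}\right)\right) = 290920 \left(202762 + \left(167 \cdot \frac{1}{22905} + 168388 \left(- \frac{1}{122975}\right)\right)\right) = 290920 \left(202762 + \left(\frac{167}{22905} - \frac{168388}{122975}\right)\right) = 290920 \left(202762 - \frac{767278063}{563348475}\right) = 290920 \cdot \frac{114224896209887}{563348475} = \frac{6646061361076065208}{112669695}$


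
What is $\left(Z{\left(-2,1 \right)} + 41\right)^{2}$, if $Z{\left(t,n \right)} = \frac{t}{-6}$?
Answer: $\frac{15376}{9} \approx 1708.4$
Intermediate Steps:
$Z{\left(t,n \right)} = - \frac{t}{6}$ ($Z{\left(t,n \right)} = t \left(- \frac{1}{6}\right) = - \frac{t}{6}$)
$\left(Z{\left(-2,1 \right)} + 41\right)^{2} = \left(\left(- \frac{1}{6}\right) \left(-2\right) + 41\right)^{2} = \left(\frac{1}{3} + 41\right)^{2} = \left(\frac{124}{3}\right)^{2} = \frac{15376}{9}$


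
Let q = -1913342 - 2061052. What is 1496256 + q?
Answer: -2478138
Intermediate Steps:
q = -3974394
1496256 + q = 1496256 - 3974394 = -2478138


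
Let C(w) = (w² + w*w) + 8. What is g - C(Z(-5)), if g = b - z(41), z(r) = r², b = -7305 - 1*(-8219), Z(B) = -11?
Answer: -1017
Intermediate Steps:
C(w) = 8 + 2*w² (C(w) = (w² + w²) + 8 = 2*w² + 8 = 8 + 2*w²)
b = 914 (b = -7305 + 8219 = 914)
g = -767 (g = 914 - 1*41² = 914 - 1*1681 = 914 - 1681 = -767)
g - C(Z(-5)) = -767 - (8 + 2*(-11)²) = -767 - (8 + 2*121) = -767 - (8 + 242) = -767 - 1*250 = -767 - 250 = -1017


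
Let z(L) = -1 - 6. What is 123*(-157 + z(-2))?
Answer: -20172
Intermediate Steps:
z(L) = -7
123*(-157 + z(-2)) = 123*(-157 - 7) = 123*(-164) = -20172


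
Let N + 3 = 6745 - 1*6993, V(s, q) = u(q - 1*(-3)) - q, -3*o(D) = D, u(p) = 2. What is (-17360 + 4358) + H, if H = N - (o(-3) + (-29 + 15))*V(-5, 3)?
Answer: -13266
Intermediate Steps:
o(D) = -D/3
V(s, q) = 2 - q
N = -251 (N = -3 + (6745 - 1*6993) = -3 + (6745 - 6993) = -3 - 248 = -251)
H = -264 (H = -251 - (-1/3*(-3) + (-29 + 15))*(2 - 1*3) = -251 - (1 - 14)*(2 - 3) = -251 - (-13)*(-1) = -251 - 1*13 = -251 - 13 = -264)
(-17360 + 4358) + H = (-17360 + 4358) - 264 = -13002 - 264 = -13266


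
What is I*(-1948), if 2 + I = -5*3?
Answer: 33116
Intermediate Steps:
I = -17 (I = -2 - 5*3 = -2 - 15 = -17)
I*(-1948) = -17*(-1948) = 33116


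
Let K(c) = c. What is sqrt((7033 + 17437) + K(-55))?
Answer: sqrt(24415) ≈ 156.25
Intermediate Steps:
sqrt((7033 + 17437) + K(-55)) = sqrt((7033 + 17437) - 55) = sqrt(24470 - 55) = sqrt(24415)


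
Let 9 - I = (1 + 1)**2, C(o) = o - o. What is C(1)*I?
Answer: 0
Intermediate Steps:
C(o) = 0
I = 5 (I = 9 - (1 + 1)**2 = 9 - 1*2**2 = 9 - 1*4 = 9 - 4 = 5)
C(1)*I = 0*5 = 0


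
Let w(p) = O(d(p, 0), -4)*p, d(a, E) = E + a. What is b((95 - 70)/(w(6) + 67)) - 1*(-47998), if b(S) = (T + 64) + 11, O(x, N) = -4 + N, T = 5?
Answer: 48078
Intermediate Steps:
w(p) = -8*p (w(p) = (-4 - 4)*p = -8*p)
b(S) = 80 (b(S) = (5 + 64) + 11 = 69 + 11 = 80)
b((95 - 70)/(w(6) + 67)) - 1*(-47998) = 80 - 1*(-47998) = 80 + 47998 = 48078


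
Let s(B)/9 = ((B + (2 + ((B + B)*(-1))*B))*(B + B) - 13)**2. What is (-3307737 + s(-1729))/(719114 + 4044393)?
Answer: 3849313713218851218792/4763507 ≈ 8.0808e+14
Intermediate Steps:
s(B) = 9*(-13 + 2*B*(2 + B - 2*B**2))**2 (s(B) = 9*((B + (2 + ((B + B)*(-1))*B))*(B + B) - 13)**2 = 9*((B + (2 + ((2*B)*(-1))*B))*(2*B) - 13)**2 = 9*((B + (2 + (-2*B)*B))*(2*B) - 13)**2 = 9*((B + (2 - 2*B**2))*(2*B) - 13)**2 = 9*((2 + B - 2*B**2)*(2*B) - 13)**2 = 9*(2*B*(2 + B - 2*B**2) - 13)**2 = 9*(-13 + 2*B*(2 + B - 2*B**2))**2)
(-3307737 + s(-1729))/(719114 + 4044393) = (-3307737 + 9*(13 - 4*(-1729) - 2*(-1729)**2 + 4*(-1729)**3)**2)/(719114 + 4044393) = (-3307737 + 9*(13 + 6916 - 2*2989441 + 4*(-5168743489))**2)/4763507 = (-3307737 + 9*(13 + 6916 - 5978882 - 20674973956)**2)*(1/4763507) = (-3307737 + 9*(-20680945909)**2)*(1/4763507) = (-3307737 + 9*427701523690983836281)*(1/4763507) = (-3307737 + 3849313713218854526529)*(1/4763507) = 3849313713218851218792*(1/4763507) = 3849313713218851218792/4763507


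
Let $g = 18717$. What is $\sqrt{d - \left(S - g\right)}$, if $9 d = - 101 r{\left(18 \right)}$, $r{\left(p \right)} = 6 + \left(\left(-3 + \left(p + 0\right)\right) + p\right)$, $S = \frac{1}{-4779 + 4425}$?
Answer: $\frac{\sqrt{2290693290}}{354} \approx 135.2$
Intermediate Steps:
$S = - \frac{1}{354}$ ($S = \frac{1}{-354} = - \frac{1}{354} \approx -0.0028249$)
$r{\left(p \right)} = 3 + 2 p$ ($r{\left(p \right)} = 6 + \left(\left(-3 + p\right) + p\right) = 6 + \left(-3 + 2 p\right) = 3 + 2 p$)
$d = - \frac{1313}{3}$ ($d = \frac{\left(-101\right) \left(3 + 2 \cdot 18\right)}{9} = \frac{\left(-101\right) \left(3 + 36\right)}{9} = \frac{\left(-101\right) 39}{9} = \frac{1}{9} \left(-3939\right) = - \frac{1313}{3} \approx -437.67$)
$\sqrt{d - \left(S - g\right)} = \sqrt{- \frac{1313}{3} + \left(18717 - - \frac{1}{354}\right)} = \sqrt{- \frac{1313}{3} + \left(18717 + \frac{1}{354}\right)} = \sqrt{- \frac{1313}{3} + \frac{6625819}{354}} = \sqrt{\frac{6470885}{354}} = \frac{\sqrt{2290693290}}{354}$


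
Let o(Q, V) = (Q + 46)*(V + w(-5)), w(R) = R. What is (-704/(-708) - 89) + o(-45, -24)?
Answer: -20710/177 ≈ -117.01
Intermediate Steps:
o(Q, V) = (-5 + V)*(46 + Q) (o(Q, V) = (Q + 46)*(V - 5) = (46 + Q)*(-5 + V) = (-5 + V)*(46 + Q))
(-704/(-708) - 89) + o(-45, -24) = (-704/(-708) - 89) + (-230 - 5*(-45) + 46*(-24) - 45*(-24)) = (-704*(-1/708) - 89) + (-230 + 225 - 1104 + 1080) = (176/177 - 89) - 29 = -15577/177 - 29 = -20710/177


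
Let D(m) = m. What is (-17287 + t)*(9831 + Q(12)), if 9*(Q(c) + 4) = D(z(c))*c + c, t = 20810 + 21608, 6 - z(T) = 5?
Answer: 247029353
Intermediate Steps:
z(T) = 1 (z(T) = 6 - 1*5 = 6 - 5 = 1)
t = 42418
Q(c) = -4 + 2*c/9 (Q(c) = -4 + (1*c + c)/9 = -4 + (c + c)/9 = -4 + (2*c)/9 = -4 + 2*c/9)
(-17287 + t)*(9831 + Q(12)) = (-17287 + 42418)*(9831 + (-4 + (2/9)*12)) = 25131*(9831 + (-4 + 8/3)) = 25131*(9831 - 4/3) = 25131*(29489/3) = 247029353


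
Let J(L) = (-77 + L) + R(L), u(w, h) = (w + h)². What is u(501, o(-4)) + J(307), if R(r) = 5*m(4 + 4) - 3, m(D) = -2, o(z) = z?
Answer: 247226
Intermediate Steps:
R(r) = -13 (R(r) = 5*(-2) - 3 = -10 - 3 = -13)
u(w, h) = (h + w)²
J(L) = -90 + L (J(L) = (-77 + L) - 13 = -90 + L)
u(501, o(-4)) + J(307) = (-4 + 501)² + (-90 + 307) = 497² + 217 = 247009 + 217 = 247226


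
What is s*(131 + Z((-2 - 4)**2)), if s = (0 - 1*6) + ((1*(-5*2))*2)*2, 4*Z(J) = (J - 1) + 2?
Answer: -12903/2 ≈ -6451.5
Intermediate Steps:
Z(J) = 1/4 + J/4 (Z(J) = ((J - 1) + 2)/4 = ((-1 + J) + 2)/4 = (1 + J)/4 = 1/4 + J/4)
s = -46 (s = (0 - 6) + ((1*(-10))*2)*2 = -6 - 10*2*2 = -6 - 20*2 = -6 - 40 = -46)
s*(131 + Z((-2 - 4)**2)) = -46*(131 + (1/4 + (-2 - 4)**2/4)) = -46*(131 + (1/4 + (1/4)*(-6)**2)) = -46*(131 + (1/4 + (1/4)*36)) = -46*(131 + (1/4 + 9)) = -46*(131 + 37/4) = -46*561/4 = -12903/2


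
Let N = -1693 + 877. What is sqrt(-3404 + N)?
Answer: 2*I*sqrt(1055) ≈ 64.962*I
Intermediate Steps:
N = -816
sqrt(-3404 + N) = sqrt(-3404 - 816) = sqrt(-4220) = 2*I*sqrt(1055)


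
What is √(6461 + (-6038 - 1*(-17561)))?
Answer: 8*√281 ≈ 134.10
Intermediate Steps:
√(6461 + (-6038 - 1*(-17561))) = √(6461 + (-6038 + 17561)) = √(6461 + 11523) = √17984 = 8*√281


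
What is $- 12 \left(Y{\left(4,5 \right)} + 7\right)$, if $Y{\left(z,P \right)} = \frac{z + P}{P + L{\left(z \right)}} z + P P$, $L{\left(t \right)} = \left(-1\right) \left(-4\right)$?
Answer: $-432$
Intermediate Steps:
$L{\left(t \right)} = 4$
$Y{\left(z,P \right)} = P^{2} + \frac{z \left(P + z\right)}{4 + P}$ ($Y{\left(z,P \right)} = \frac{z + P}{P + 4} z + P P = \frac{P + z}{4 + P} z + P^{2} = \frac{z \left(P + z\right)}{4 + P} + P^{2} = P^{2} + \frac{z \left(P + z\right)}{4 + P}$)
$- 12 \left(Y{\left(4,5 \right)} + 7\right) = - 12 \left(\frac{5^{3} + 4^{2} + 4 \cdot 5^{2} + 5 \cdot 4}{4 + 5} + 7\right) = - 12 \left(\frac{125 + 16 + 4 \cdot 25 + 20}{9} + 7\right) = - 12 \left(\frac{125 + 16 + 100 + 20}{9} + 7\right) = - 12 \left(\frac{1}{9} \cdot 261 + 7\right) = - 12 \left(29 + 7\right) = \left(-12\right) 36 = -432$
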